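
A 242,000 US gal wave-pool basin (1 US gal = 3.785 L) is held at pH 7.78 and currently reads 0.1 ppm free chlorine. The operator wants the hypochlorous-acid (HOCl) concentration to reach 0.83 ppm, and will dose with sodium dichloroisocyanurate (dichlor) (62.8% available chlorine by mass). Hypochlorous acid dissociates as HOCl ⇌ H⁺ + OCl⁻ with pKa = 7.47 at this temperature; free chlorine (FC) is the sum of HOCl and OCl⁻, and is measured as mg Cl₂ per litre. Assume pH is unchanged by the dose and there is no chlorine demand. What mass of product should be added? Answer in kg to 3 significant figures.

3.54 kg

Volume: 242,000 US gal × 3.785 L/gal = 915,970 L.
[OCl⁻]/[HOCl] = 10^(pH − pKa) = 10^(7.78 − 7.47) = 2.042; fraction as HOCl = 1/(1 + 2.042) = 0.3288.
Free chlorine required for 0.83 ppm HOCl: 0.83 / 0.3288 = 2.525 ppm.
FC to add: 2.525 − 0.1 = 2.425 mg/L as Cl₂.
Cl₂ equivalent: 2.425 mg/L × 915,970 L = 2221 g.
Product at 62.8% available Cl: 2221 / 0.628 = 3536 g.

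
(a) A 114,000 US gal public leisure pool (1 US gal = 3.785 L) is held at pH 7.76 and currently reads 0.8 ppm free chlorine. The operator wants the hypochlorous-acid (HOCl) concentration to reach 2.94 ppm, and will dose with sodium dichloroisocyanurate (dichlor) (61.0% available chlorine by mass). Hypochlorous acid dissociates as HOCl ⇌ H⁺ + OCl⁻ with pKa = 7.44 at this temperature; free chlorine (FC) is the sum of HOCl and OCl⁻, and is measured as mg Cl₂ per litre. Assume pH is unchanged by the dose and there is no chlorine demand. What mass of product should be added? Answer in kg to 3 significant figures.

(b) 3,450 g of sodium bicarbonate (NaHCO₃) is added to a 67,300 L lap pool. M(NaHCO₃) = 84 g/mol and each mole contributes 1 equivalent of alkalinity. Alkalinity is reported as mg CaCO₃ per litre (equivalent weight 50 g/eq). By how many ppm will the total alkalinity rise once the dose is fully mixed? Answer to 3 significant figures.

(a) Volume: 114,000 US gal × 3.785 L/gal = 431,490 L.
(a) [OCl⁻]/[HOCl] = 10^(pH − pKa) = 10^(7.76 − 7.44) = 2.089; fraction as HOCl = 1/(1 + 2.089) = 0.3237.
(a) Free chlorine required for 2.94 ppm HOCl: 2.94 / 0.3237 = 9.083 ppm.
(a) FC to add: 9.083 − 0.8 = 8.283 mg/L as Cl₂.
(a) Cl₂ equivalent: 8.283 mg/L × 431,490 L = 3574 g.
(a) Product at 61.0% available Cl: 3574 / 0.61 = 5859 g.

(b) Moles of NaHCO₃: 3,450 g ÷ 84 g/mol = 41.07 mol → 41.07 eq of alkalinity.
(b) As CaCO₃: 41.07 eq × 50 g/eq = 2054 g.
(b) Rise: 2054 g / 67,300 L × 1000 = 30.51 mg/L.

(a) 5.86 kg; (b) 30.5 ppm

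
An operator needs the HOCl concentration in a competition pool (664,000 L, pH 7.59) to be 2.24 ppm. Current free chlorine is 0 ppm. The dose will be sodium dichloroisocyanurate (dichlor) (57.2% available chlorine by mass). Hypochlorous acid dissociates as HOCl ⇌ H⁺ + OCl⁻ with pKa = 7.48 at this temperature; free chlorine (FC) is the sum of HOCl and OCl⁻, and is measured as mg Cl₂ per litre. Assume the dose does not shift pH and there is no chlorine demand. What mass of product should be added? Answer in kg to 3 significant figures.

[OCl⁻]/[HOCl] = 10^(pH − pKa) = 10^(7.59 − 7.48) = 1.288; fraction as HOCl = 1/(1 + 1.288) = 0.437.
Free chlorine required for 2.24 ppm HOCl: 2.24 / 0.437 = 5.126 ppm.
FC to add: 5.126 − 0 = 5.126 mg/L as Cl₂.
Cl₂ equivalent: 5.126 mg/L × 664,000 L = 3403 g.
Product at 57.2% available Cl: 3403 / 0.572 = 5950 g.

5.95 kg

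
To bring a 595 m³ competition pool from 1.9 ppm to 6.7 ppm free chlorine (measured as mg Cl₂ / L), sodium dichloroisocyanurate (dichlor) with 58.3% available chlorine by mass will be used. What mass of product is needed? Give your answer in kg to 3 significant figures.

Volume: 595 m³ = 595,000 L.
Chlorine deficit: 6.7 − 1.9 = 4.8 ppm = 4.8 mg/L as Cl₂.
Cl₂ equivalent needed: 4.8 mg/L × 595,000 L = 2,856,000 mg = 2856 g.
Product at 58.3% available chlorine: 2856 / 0.583 = 4899 g.

4.90 kg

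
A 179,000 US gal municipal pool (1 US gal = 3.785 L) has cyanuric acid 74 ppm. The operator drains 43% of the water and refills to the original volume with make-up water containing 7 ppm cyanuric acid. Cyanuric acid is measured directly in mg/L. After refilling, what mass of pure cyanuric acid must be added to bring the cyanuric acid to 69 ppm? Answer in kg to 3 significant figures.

16.1 kg

Volume: 179,000 US gal × 3.785 L/gal = 677,515 L.
After draining 43% and refilling: 74 × 0.57 + 7 × 0.43 = 45.19 ppm.
Deficit to target: 69 − 45.19 = 23.81 mg/L.
Mass: 23.81 mg/L × 677,515 L = 16,130 g cyanuric acid.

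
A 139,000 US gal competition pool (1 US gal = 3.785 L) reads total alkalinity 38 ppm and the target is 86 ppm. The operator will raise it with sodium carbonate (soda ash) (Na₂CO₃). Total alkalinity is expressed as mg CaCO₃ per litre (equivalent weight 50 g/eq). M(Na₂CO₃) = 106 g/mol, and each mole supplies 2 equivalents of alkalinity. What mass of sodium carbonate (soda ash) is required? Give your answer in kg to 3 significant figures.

26.8 kg

Volume: 139,000 US gal × 3.785 L/gal = 526,115 L.
Alkalinity to add: (86 − 38) = 48 mg/L as CaCO₃ × 526,115 L = 25,250 g as CaCO₃.
Equivalents: 25,250 g ÷ 50 g/eq = 505.1 eq.
Each mole of Na₂CO₃ supplies 2 eq, so 505.1 / 2 = 252.5 mol.
Mass: 252.5 mol × 106 g/mol = 26,770 g.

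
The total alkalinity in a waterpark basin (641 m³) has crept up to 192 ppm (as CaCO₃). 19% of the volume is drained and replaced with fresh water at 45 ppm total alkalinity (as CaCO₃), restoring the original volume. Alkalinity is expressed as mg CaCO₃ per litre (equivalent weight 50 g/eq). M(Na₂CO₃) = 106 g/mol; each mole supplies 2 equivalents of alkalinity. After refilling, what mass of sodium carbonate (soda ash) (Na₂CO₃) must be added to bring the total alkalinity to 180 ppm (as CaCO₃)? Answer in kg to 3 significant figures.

Volume: 641 m³ = 641,000 L.
After draining 19% and refilling: 192 × 0.81 + 45 × 0.19 = 164.07 ppm.
Deficit to target: 180 − 164.07 = 15.93 mg/L.
As CaCO₃: 15.93 mg/L × 641,000 L = 10,210 g; ÷ 50 g/eq ÷ 2 = 102.1 mol Na₂CO₃.
Mass: 102.1 × 106 = 10,820 g.

10.8 kg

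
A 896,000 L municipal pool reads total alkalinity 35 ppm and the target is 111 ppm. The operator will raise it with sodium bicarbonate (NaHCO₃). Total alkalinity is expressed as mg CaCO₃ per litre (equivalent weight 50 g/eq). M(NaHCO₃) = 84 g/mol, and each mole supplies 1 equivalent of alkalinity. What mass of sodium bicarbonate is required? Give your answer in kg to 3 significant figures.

114 kg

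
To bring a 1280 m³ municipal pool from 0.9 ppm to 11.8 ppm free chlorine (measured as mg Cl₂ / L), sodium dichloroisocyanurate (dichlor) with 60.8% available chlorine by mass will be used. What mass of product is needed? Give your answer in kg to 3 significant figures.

Volume: 1280 m³ = 1,280,000 L.
Chlorine deficit: 11.8 − 0.9 = 10.9 ppm = 10.9 mg/L as Cl₂.
Cl₂ equivalent needed: 10.9 mg/L × 1,280,000 L = 13,950,000 mg = 13,950 g.
Product at 60.8% available chlorine: 13,950 / 0.608 = 22,950 g.

22.9 kg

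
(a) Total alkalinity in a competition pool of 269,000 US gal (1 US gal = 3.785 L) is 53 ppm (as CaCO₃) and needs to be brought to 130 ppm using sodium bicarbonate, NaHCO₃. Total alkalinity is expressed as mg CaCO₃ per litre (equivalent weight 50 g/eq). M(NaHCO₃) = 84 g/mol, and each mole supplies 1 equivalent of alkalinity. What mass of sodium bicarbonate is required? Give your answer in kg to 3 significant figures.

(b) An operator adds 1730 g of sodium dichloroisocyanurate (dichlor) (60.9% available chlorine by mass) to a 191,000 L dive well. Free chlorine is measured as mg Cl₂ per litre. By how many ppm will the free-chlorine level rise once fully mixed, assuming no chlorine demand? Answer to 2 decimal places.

(a) 132 kg; (b) 5.52 ppm

(a) Volume: 269,000 US gal × 3.785 L/gal = 1,018,165 L.
(a) Alkalinity to add: (130 − 53) = 77 mg/L as CaCO₃ × 1,018,165 L = 78,400 g as CaCO₃.
(a) Equivalents: 78,400 g ÷ 50 g/eq = 1568 eq.
(a) NaHCO₃ supplies 1 eq per mole → 1568 mol.
(a) Mass: 1568 mol × 84 g/mol = 131,700 g.

(b) Available chlorine delivered: 1730 g × 0.609 = 1054 g as Cl₂.
(b) Concentration rise: 1054 g / 191,000 L = 5.516 mg/L = 5.52 ppm.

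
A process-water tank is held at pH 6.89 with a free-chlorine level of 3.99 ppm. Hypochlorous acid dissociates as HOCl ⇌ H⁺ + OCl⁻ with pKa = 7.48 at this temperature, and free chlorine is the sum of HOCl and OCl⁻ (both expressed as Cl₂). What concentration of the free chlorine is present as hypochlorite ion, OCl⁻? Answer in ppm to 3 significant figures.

[OCl⁻]/[HOCl] = 10^(pH − pKa) = 10^(6.89 − 7.48) = 10^-0.59 = 0.257.
Fraction as HOCl = 1 / (1 + 0.257) = 0.7955.
OCl⁻ = (1 − 0.7955) × 3.99 ppm = 0.8159 ppm.

0.816 ppm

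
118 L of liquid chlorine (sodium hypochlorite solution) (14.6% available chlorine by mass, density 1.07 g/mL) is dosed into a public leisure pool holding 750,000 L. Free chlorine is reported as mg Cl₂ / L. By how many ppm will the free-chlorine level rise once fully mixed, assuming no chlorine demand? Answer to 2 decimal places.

Mass of solution: 118 L × 1000 mL/L × 1.07 g/mL = 126,300 g.
Available chlorine delivered: 126,300 g × 0.146 = 18,430 g as Cl₂.
Concentration rise: 18,430 g / 750,000 L = 24.58 mg/L = 24.58 ppm.

24.58 ppm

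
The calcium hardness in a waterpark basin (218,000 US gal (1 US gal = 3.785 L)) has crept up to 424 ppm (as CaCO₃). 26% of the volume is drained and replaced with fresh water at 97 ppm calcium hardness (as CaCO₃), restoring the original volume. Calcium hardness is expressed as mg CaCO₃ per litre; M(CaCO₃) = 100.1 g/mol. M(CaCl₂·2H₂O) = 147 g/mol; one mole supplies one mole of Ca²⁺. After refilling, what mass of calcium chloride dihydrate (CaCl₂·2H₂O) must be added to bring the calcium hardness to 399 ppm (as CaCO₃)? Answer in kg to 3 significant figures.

72.7 kg

Volume: 218,000 US gal × 3.785 L/gal = 825,130 L.
After draining 26% and refilling: 424 × 0.74 + 97 × 0.26 = 338.98 ppm.
Deficit to target: 399 − 338.98 = 60.02 mg/L.
As CaCO₃: 60.02 mg/L × 825,130 L = 49,520 g; ÷ 100.1 = 494.7 mol Ca²⁺.
Mass: 494.7 × 147 = 72,730 g.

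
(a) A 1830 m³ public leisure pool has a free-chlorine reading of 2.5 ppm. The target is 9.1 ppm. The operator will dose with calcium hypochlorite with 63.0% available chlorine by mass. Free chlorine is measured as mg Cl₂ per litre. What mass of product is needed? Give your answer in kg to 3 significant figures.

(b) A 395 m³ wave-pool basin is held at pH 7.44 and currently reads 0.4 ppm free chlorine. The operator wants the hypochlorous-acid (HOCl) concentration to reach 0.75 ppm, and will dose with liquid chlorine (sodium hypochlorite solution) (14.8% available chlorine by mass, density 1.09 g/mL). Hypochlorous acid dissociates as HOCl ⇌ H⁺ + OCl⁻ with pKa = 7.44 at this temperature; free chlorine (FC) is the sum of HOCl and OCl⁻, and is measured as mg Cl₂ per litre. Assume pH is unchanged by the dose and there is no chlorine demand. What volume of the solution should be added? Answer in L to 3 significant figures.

(a) 19.2 kg; (b) 2.69 L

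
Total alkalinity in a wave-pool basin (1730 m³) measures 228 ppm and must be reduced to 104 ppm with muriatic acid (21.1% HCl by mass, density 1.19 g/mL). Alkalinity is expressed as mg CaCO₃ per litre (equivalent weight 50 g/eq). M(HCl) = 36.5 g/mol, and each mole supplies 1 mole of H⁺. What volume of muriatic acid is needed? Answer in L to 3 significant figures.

Volume: 1730 m³ = 1,730,000 L.
Alkalinity to neutralize: (228 − 104) = 124 mg/L as CaCO₃ × 1,730,000 L = 214,500 g as CaCO₃.
Equivalents of H⁺ required: 214,500 ÷ 50 g/eq = 4290 eq = 4290 mol HCl.
Mass of HCl: 4290 × 36.5 = 156,600 g.
Mass of 21.1% solution: 156,600 / 0.211 = 742,200 g.
Volume: 742,200 g ÷ 1.19 g/mL = 623,700 mL.

624 L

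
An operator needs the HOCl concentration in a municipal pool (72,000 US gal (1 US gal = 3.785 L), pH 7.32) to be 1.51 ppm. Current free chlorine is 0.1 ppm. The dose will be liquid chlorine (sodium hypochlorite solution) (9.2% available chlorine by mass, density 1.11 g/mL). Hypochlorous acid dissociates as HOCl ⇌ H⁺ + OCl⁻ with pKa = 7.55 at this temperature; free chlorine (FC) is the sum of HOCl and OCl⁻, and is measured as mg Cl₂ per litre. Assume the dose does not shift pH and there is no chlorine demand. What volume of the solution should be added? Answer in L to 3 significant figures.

6.14 L

Volume: 72,000 US gal × 3.785 L/gal = 272,520 L.
[OCl⁻]/[HOCl] = 10^(pH − pKa) = 10^(7.32 − 7.55) = 0.5888; fraction as HOCl = 1/(1 + 0.5888) = 0.6294.
Free chlorine required for 1.51 ppm HOCl: 1.51 / 0.6294 = 2.399 ppm.
FC to add: 2.399 − 0.1 = 2.299 mg/L as Cl₂.
Cl₂ equivalent: 2.299 mg/L × 272,520 L = 626.6 g.
Product at 9.2% available Cl: 626.6 / 0.092 = 6810 g.
Volume: 6810 g ÷ 1.11 g/mL = 6136 mL.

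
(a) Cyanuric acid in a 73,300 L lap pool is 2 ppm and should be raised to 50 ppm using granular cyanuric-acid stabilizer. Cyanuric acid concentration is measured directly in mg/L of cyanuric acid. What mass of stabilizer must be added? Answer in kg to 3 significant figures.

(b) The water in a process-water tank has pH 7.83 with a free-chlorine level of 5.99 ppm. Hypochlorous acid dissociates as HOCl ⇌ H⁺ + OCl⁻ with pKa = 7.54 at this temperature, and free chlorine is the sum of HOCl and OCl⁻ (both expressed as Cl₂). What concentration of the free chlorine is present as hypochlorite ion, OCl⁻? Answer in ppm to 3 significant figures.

(a) 3.52 kg; (b) 3.96 ppm

(a) CYA to add: (50 − 2) = 48 mg/L × 73,300 L = 3518 g cyanuric acid.

(b) [OCl⁻]/[HOCl] = 10^(pH − pKa) = 10^(7.83 − 7.54) = 10^0.29 = 1.95.
(b) Fraction as HOCl = 1 / (1 + 1.95) = 0.339.
(b) OCl⁻ = (1 − 0.339) × 5.99 ppm = 3.959 ppm.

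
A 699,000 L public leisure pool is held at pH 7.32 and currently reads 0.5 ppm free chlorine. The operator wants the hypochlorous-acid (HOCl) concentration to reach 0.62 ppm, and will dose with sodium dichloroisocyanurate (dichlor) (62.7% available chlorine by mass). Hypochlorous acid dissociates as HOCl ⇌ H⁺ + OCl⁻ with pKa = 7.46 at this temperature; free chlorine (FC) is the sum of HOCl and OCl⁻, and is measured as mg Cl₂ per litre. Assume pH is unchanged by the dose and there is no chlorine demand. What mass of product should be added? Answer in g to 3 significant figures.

635 g

[OCl⁻]/[HOCl] = 10^(pH − pKa) = 10^(7.32 − 7.46) = 0.7244; fraction as HOCl = 1/(1 + 0.7244) = 0.5799.
Free chlorine required for 0.62 ppm HOCl: 0.62 / 0.5799 = 1.069 ppm.
FC to add: 1.069 − 0.5 = 0.5692 mg/L as Cl₂.
Cl₂ equivalent: 0.5692 mg/L × 699,000 L = 397.8 g.
Product at 62.7% available Cl: 397.8 / 0.627 = 634.5 g.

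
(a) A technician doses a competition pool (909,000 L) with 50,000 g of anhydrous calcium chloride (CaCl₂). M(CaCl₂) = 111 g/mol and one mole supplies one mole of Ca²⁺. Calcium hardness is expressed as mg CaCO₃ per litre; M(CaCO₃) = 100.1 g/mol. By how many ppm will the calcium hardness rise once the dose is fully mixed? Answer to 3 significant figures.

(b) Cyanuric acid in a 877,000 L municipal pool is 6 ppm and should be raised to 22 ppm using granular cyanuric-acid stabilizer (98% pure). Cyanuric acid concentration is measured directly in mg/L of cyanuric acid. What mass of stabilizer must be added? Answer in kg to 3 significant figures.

(a) Moles of Ca²⁺: 50,000 g ÷ 111 g/mol = 450.5 mol.
(a) As CaCO₃: 450.5 mol × 100.1 g/mol = 45,090 g.
(a) Rise: 45,090 g / 909,000 L × 1000 = 49.6 mg/L.

(b) CYA to add: (22 − 6) = 16 mg/L × 877,000 L = 14,030 g cyanuric acid.
(b) At 98% purity: 14,030 / 0.98 = 14,320 g product.

(a) 49.6 ppm; (b) 14.3 kg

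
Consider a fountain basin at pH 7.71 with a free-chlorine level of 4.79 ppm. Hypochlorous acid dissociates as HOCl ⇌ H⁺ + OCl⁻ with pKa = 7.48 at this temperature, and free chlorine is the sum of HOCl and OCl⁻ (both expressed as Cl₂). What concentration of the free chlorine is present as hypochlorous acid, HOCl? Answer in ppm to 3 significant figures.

[OCl⁻]/[HOCl] = 10^(pH − pKa) = 10^(7.71 − 7.48) = 10^0.23 = 1.698.
Fraction as HOCl = 1 / (1 + 1.698) = 0.3706.
HOCl = 0.3706 × 4.79 ppm = 1.775 ppm.

1.78 ppm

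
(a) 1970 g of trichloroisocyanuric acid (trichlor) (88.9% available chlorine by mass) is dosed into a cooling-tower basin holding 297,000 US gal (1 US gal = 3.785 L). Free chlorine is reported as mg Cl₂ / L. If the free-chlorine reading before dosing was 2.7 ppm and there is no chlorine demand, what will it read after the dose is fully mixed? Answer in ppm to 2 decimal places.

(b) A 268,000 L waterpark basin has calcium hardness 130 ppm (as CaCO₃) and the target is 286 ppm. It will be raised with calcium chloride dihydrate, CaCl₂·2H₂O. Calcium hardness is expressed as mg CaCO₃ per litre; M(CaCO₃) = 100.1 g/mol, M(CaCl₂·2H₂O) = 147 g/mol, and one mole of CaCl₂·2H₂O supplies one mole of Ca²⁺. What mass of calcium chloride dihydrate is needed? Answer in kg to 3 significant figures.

(a) Volume: 297,000 US gal × 3.785 L/gal = 1,124,145 L.
(a) Available chlorine delivered: 1970 g × 0.889 = 1751 g as Cl₂.
(a) Concentration rise: 1751 g / 1,124,145 L = 1.558 mg/L = 1.56 ppm.
(a) Final FC: 2.7 + 1.56 = 4.26 ppm.

(b) Hardness to add: (286 − 130) = 156 mg/L as CaCO₃ × 268,000 L = 41,810 g as CaCO₃.
(b) Moles of Ca²⁺ (1 mol Ca²⁺ ≡ 1 mol CaCO₃): 41,810 / 100.1 g/mol = 417.7 mol.
(b) Mass of CaCl₂·2H₂O: 417.7 × 147 = 61,400 g.

(a) 4.26 ppm; (b) 61.4 kg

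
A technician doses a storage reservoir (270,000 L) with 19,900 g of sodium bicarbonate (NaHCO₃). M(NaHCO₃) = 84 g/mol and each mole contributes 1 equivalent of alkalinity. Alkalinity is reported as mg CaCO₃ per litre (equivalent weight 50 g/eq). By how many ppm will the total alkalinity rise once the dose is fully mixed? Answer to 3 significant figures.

43.9 ppm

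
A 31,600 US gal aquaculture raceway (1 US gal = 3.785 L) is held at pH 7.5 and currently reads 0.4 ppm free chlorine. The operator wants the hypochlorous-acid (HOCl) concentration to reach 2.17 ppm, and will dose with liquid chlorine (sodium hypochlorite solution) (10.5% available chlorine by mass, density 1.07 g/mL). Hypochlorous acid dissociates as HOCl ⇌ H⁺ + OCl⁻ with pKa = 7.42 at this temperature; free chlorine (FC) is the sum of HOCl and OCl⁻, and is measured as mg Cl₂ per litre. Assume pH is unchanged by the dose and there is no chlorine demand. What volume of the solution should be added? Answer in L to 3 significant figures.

Volume: 31,600 US gal × 3.785 L/gal = 119,606 L.
[OCl⁻]/[HOCl] = 10^(pH − pKa) = 10^(7.5 − 7.42) = 1.202; fraction as HOCl = 1/(1 + 1.202) = 0.4541.
Free chlorine required for 2.17 ppm HOCl: 2.17 / 0.4541 = 4.779 ppm.
FC to add: 4.779 − 0.4 = 4.379 mg/L as Cl₂.
Cl₂ equivalent: 4.379 mg/L × 119,606 L = 523.7 g.
Product at 10.5% available Cl: 523.7 / 0.105 = 4988 g.
Volume: 4988 g ÷ 1.07 g/mL = 4662 mL.

4.66 L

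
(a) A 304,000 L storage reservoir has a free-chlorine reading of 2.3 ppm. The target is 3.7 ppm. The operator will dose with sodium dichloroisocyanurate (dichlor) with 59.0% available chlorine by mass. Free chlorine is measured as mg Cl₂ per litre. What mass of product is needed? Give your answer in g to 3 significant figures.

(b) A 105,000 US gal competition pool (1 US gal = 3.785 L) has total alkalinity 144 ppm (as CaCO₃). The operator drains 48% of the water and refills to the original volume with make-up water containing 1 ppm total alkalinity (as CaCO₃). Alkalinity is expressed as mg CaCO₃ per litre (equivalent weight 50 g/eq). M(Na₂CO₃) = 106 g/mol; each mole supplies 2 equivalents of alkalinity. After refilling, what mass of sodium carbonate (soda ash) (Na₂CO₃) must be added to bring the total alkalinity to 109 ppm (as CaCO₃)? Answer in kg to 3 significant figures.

(a) Chlorine deficit: 3.7 − 2.3 = 1.4 ppm = 1.4 mg/L as Cl₂.
(a) Cl₂ equivalent needed: 1.4 mg/L × 304,000 L = 425,600 mg = 425.6 g.
(a) Product at 59.0% available chlorine: 425.6 / 0.59 = 721.4 g.

(b) Volume: 105,000 US gal × 3.785 L/gal = 397,425 L.
(b) After draining 48% and refilling: 144 × 0.52 + 1 × 0.48 = 75.36 ppm.
(b) Deficit to target: 109 − 75.36 = 33.64 mg/L.
(b) As CaCO₃: 33.64 mg/L × 397,425 L = 13,370 g; ÷ 50 g/eq ÷ 2 = 133.7 mol Na₂CO₃.
(b) Mass: 133.7 × 106 = 14,170 g.

(a) 721 g; (b) 14.2 kg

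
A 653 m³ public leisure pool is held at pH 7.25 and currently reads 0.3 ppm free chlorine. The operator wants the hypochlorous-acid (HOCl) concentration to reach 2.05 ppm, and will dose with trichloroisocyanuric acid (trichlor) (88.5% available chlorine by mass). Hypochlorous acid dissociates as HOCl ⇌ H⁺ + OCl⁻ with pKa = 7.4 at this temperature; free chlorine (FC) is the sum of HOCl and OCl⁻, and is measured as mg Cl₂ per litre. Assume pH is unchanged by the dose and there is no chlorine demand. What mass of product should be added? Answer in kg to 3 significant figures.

2.36 kg

Volume: 653 m³ = 653,000 L.
[OCl⁻]/[HOCl] = 10^(pH − pKa) = 10^(7.25 − 7.4) = 0.7079; fraction as HOCl = 1/(1 + 0.7079) = 0.5855.
Free chlorine required for 2.05 ppm HOCl: 2.05 / 0.5855 = 3.501 ppm.
FC to add: 3.501 − 0.3 = 3.201 mg/L as Cl₂.
Cl₂ equivalent: 3.201 mg/L × 653,000 L = 2090 g.
Product at 88.5% available Cl: 2090 / 0.885 = 2362 g.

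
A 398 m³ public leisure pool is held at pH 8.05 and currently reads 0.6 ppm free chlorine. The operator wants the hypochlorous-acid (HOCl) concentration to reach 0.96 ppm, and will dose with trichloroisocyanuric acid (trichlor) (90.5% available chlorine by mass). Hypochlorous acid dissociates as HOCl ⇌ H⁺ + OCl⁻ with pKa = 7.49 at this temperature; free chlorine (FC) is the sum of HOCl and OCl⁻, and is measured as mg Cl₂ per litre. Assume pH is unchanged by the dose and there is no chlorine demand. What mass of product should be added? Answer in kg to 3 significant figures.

Volume: 398 m³ = 398,000 L.
[OCl⁻]/[HOCl] = 10^(pH − pKa) = 10^(8.05 − 7.49) = 3.631; fraction as HOCl = 1/(1 + 3.631) = 0.2159.
Free chlorine required for 0.96 ppm HOCl: 0.96 / 0.2159 = 4.446 ppm.
FC to add: 4.446 − 0.6 = 3.846 mg/L as Cl₂.
Cl₂ equivalent: 3.846 mg/L × 398,000 L = 1531 g.
Product at 90.5% available Cl: 1531 / 0.905 = 1691 g.

1.69 kg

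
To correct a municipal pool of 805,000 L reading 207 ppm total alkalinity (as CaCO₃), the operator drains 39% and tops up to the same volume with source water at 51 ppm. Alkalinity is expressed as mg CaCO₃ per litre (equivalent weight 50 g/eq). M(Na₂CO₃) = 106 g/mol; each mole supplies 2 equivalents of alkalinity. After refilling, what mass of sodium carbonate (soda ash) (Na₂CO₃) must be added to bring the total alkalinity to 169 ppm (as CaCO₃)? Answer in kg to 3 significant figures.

After draining 39% and refilling: 207 × 0.61 + 51 × 0.39 = 146.16 ppm.
Deficit to target: 169 − 146.16 = 22.84 mg/L.
As CaCO₃: 22.84 mg/L × 805,000 L = 18,390 g; ÷ 50 g/eq ÷ 2 = 183.9 mol Na₂CO₃.
Mass: 183.9 × 106 = 19,490 g.

19.5 kg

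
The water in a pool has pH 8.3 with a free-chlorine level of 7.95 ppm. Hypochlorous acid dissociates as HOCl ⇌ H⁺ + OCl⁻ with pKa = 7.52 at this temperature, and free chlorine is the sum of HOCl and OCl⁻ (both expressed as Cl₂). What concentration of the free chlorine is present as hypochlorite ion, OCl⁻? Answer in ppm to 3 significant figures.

6.82 ppm

[OCl⁻]/[HOCl] = 10^(pH − pKa) = 10^(8.3 − 7.52) = 10^0.78 = 6.026.
Fraction as HOCl = 1 / (1 + 6.026) = 0.1423.
OCl⁻ = (1 − 0.1423) × 7.95 ppm = 6.818 ppm.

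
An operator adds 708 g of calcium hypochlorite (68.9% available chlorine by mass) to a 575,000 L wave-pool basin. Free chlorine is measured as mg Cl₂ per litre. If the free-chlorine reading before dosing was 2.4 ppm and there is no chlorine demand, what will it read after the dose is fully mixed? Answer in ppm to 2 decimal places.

Available chlorine delivered: 708 g × 0.689 = 487.8 g as Cl₂.
Concentration rise: 487.8 g / 575,000 L = 0.8484 mg/L = 0.85 ppm.
Final FC: 2.4 + 0.85 = 3.25 ppm.

3.25 ppm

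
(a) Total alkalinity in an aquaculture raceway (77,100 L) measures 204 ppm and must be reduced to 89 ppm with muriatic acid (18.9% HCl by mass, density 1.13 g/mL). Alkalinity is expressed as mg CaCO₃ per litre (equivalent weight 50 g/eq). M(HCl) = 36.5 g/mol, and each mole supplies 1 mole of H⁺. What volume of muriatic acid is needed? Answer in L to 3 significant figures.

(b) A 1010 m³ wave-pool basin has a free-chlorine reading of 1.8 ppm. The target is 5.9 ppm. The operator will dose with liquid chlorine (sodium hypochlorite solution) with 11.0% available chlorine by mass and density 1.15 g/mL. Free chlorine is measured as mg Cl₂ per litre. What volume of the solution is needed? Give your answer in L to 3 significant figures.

(a) Alkalinity to neutralize: (204 − 89) = 115 mg/L as CaCO₃ × 77,100 L = 8866 g as CaCO₃.
(a) Equivalents of H⁺ required: 8866 ÷ 50 g/eq = 177.3 eq = 177.3 mol HCl.
(a) Mass of HCl: 177.3 × 36.5 = 6473 g.
(a) Mass of 18.9% solution: 6473 / 0.189 = 34,250 g.
(a) Volume: 34,250 g ÷ 1.13 g/mL = 30,310 mL.

(b) Volume: 1010 m³ = 1,010,000 L.
(b) Chlorine deficit: 5.9 − 1.8 = 4.1 ppm = 4.1 mg/L as Cl₂.
(b) Cl₂ equivalent needed: 4.1 mg/L × 1,010,000 L = 4,141,000 mg = 4141 g.
(b) Product at 11.0% available chlorine: 4141 / 0.11 = 37,650 g.
(b) Volume at density 1.15 g/mL: 37,650 g ÷ 1.15 g/mL = 32,740 mL.

(a) 30.3 L; (b) 32.7 L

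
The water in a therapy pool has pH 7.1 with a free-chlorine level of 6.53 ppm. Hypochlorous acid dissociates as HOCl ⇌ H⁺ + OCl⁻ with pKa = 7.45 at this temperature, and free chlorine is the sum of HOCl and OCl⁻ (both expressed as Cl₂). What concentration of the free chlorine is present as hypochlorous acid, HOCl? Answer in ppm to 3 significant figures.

4.51 ppm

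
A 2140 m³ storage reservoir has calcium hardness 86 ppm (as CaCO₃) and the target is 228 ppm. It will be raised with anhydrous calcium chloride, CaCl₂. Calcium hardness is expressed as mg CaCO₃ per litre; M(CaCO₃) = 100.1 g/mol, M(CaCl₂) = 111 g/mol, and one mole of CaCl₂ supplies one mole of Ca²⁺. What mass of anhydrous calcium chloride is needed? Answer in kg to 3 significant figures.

Volume: 2140 m³ = 2,140,000 L.
Hardness to add: (228 − 86) = 142 mg/L as CaCO₃ × 2,140,000 L = 303,900 g as CaCO₃.
Moles of Ca²⁺ (1 mol Ca²⁺ ≡ 1 mol CaCO₃): 303,900 / 100.1 g/mol = 3036 mol.
Mass of CaCl₂: 3036 × 111 = 337,000 g.

337 kg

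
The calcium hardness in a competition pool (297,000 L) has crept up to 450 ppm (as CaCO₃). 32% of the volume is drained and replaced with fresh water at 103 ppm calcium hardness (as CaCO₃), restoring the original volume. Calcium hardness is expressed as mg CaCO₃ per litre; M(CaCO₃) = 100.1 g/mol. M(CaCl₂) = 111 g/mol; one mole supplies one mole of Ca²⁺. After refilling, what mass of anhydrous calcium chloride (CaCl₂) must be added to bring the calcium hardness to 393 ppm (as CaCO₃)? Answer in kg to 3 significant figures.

After draining 32% and refilling: 450 × 0.68 + 103 × 0.32 = 338.96 ppm.
Deficit to target: 393 − 338.96 = 54.04 mg/L.
As CaCO₃: 54.04 mg/L × 297,000 L = 16,050 g; ÷ 100.1 = 160.3 mol Ca²⁺.
Mass: 160.3 × 111 = 17,800 g.

17.8 kg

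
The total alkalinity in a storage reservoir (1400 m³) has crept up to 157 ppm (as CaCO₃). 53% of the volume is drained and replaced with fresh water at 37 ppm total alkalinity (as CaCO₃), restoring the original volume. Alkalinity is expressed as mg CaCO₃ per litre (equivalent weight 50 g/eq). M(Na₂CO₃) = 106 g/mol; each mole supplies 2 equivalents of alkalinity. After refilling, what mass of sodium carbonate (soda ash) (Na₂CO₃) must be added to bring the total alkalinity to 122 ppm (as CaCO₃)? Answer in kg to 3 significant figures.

42.4 kg

Volume: 1400 m³ = 1,400,000 L.
After draining 53% and refilling: 157 × 0.47 + 37 × 0.53 = 93.4 ppm.
Deficit to target: 122 − 93.4 = 28.6 mg/L.
As CaCO₃: 28.6 mg/L × 1,400,000 L = 40,040 g; ÷ 50 g/eq ÷ 2 = 400.4 mol Na₂CO₃.
Mass: 400.4 × 106 = 42,440 g.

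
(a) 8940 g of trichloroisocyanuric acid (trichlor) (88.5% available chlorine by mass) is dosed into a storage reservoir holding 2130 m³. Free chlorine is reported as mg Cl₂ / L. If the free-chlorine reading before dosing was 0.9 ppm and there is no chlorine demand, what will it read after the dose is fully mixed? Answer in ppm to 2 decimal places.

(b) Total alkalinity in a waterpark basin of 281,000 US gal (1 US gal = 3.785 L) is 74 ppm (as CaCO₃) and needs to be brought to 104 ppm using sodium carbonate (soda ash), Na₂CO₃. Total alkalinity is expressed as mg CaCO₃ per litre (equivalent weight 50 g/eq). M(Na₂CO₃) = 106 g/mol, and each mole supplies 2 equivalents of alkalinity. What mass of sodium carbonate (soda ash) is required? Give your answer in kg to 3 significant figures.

(a) Volume: 2130 m³ = 2,130,000 L.
(a) Available chlorine delivered: 8940 g × 0.885 = 7912 g as Cl₂.
(a) Concentration rise: 7912 g / 2,130,000 L = 3.715 mg/L = 3.71 ppm.
(a) Final FC: 0.9 + 3.71 = 4.61 ppm.

(b) Volume: 281,000 US gal × 3.785 L/gal = 1,063,585 L.
(b) Alkalinity to add: (104 − 74) = 30 mg/L as CaCO₃ × 1,063,585 L = 31,910 g as CaCO₃.
(b) Equivalents: 31,910 g ÷ 50 g/eq = 638.2 eq.
(b) Each mole of Na₂CO₃ supplies 2 eq, so 638.2 / 2 = 319.1 mol.
(b) Mass: 319.1 mol × 106 g/mol = 33,820 g.

(a) 4.61 ppm; (b) 33.8 kg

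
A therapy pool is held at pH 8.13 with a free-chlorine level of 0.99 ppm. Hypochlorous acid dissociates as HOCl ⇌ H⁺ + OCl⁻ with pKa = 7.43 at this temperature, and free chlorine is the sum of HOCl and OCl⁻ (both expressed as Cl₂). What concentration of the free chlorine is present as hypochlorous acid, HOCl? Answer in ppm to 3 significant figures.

0.165 ppm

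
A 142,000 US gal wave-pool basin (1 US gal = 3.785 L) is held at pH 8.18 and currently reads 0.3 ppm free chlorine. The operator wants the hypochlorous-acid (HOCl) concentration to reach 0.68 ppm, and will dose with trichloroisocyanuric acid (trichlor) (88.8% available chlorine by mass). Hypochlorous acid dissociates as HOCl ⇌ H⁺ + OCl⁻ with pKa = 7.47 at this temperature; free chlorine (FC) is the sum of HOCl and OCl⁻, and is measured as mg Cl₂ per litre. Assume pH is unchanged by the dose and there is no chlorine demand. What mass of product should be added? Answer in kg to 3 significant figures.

2.34 kg

Volume: 142,000 US gal × 3.785 L/gal = 537,470 L.
[OCl⁻]/[HOCl] = 10^(pH − pKa) = 10^(8.18 − 7.47) = 5.129; fraction as HOCl = 1/(1 + 5.129) = 0.1632.
Free chlorine required for 0.68 ppm HOCl: 0.68 / 0.1632 = 4.167 ppm.
FC to add: 4.167 − 0.3 = 3.867 mg/L as Cl₂.
Cl₂ equivalent: 3.867 mg/L × 537,470 L = 2079 g.
Product at 88.8% available Cl: 2079 / 0.888 = 2341 g.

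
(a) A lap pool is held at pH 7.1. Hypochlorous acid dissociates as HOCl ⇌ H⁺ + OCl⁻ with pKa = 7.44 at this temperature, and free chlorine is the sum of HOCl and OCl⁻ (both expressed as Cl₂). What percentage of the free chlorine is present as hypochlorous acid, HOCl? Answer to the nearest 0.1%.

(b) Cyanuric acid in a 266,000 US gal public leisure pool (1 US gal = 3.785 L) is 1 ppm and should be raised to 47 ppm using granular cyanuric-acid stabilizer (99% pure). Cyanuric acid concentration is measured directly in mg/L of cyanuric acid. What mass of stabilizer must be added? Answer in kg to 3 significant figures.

(a) 68.6%; (b) 46.8 kg

(a) [OCl⁻]/[HOCl] = 10^(pH − pKa) = 10^(7.1 − 7.44) = 10^-0.34 = 0.4571.
(a) Fraction as HOCl = 1 / (1 + 0.4571) = 0.6863.

(b) Volume: 266,000 US gal × 3.785 L/gal = 1,006,810 L.
(b) CYA to add: (47 − 1) = 46 mg/L × 1,006,810 L = 46,310 g cyanuric acid.
(b) At 99% purity: 46,310 / 0.99 = 46,780 g product.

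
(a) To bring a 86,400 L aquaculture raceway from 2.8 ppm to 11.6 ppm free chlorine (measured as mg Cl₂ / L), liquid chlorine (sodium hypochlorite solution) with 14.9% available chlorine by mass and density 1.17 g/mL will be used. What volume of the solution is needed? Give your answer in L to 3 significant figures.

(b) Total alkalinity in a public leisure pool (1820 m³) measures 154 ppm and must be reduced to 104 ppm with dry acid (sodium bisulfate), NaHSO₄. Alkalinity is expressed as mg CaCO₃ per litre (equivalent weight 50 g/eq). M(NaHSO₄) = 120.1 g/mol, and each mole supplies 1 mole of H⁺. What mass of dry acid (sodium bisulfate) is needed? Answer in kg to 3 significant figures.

(a) Chlorine deficit: 11.6 − 2.8 = 8.8 ppm = 8.8 mg/L as Cl₂.
(a) Cl₂ equivalent needed: 8.8 mg/L × 86,400 L = 760,300 mg = 760.3 g.
(a) Product at 14.9% available chlorine: 760.3 / 0.149 = 5103 g.
(a) Volume at density 1.17 g/mL: 5103 g ÷ 1.17 g/mL = 4361 mL.

(b) Volume: 1820 m³ = 1,820,000 L.
(b) Alkalinity to neutralize: (154 − 104) = 50 mg/L as CaCO₃ × 1,820,000 L = 91,000 g as CaCO₃.
(b) Equivalents of H⁺ required: 91,000 ÷ 50 g/eq = 1820 eq = 1820 mol NaHSO₄.
(b) Mass of NaHSO₄: 1820 × 120.1 = 218,600 g.

(a) 4.36 L; (b) 219 kg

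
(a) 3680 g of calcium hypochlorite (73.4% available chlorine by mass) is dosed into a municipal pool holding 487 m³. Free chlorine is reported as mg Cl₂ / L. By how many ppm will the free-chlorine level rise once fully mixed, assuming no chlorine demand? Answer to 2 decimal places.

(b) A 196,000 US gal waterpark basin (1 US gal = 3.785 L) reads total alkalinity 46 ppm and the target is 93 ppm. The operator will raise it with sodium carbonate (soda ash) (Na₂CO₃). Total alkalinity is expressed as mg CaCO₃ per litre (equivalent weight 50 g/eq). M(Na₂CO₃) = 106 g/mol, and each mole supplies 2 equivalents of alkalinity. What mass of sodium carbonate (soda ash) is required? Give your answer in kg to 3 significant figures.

(a) 5.55 ppm; (b) 37.0 kg

(a) Volume: 487 m³ = 487,000 L.
(a) Available chlorine delivered: 3680 g × 0.734 = 2701 g as Cl₂.
(a) Concentration rise: 2701 g / 487,000 L = 5.546 mg/L = 5.55 ppm.

(b) Volume: 196,000 US gal × 3.785 L/gal = 741,860 L.
(b) Alkalinity to add: (93 − 46) = 47 mg/L as CaCO₃ × 741,860 L = 34,870 g as CaCO₃.
(b) Equivalents: 34,870 g ÷ 50 g/eq = 697.3 eq.
(b) Each mole of Na₂CO₃ supplies 2 eq, so 697.3 / 2 = 348.7 mol.
(b) Mass: 348.7 mol × 106 g/mol = 36,960 g.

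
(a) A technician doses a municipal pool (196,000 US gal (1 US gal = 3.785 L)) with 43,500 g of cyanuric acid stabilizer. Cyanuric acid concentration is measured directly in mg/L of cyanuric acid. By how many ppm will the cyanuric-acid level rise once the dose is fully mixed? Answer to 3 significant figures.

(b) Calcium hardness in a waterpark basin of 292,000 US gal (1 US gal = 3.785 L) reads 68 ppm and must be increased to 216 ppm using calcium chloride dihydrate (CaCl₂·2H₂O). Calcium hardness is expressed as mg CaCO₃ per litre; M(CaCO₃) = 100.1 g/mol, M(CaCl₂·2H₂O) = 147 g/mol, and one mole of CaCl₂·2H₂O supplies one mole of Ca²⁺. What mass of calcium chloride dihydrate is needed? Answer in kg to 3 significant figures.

(a) Volume: 196,000 US gal × 3.785 L/gal = 741,860 L.
(a) Rise: 43,500 g / 741,860 L × 1000 = 58.64 mg/L.

(b) Volume: 292,000 US gal × 3.785 L/gal = 1,105,220 L.
(b) Hardness to add: (216 − 68) = 148 mg/L as CaCO₃ × 1,105,220 L = 163,600 g as CaCO₃.
(b) Moles of Ca²⁺ (1 mol Ca²⁺ ≡ 1 mol CaCO₃): 163,600 / 100.1 g/mol = 1634 mol.
(b) Mass of CaCl₂·2H₂O: 1634 × 147 = 240,200 g.

(a) 58.6 ppm; (b) 240 kg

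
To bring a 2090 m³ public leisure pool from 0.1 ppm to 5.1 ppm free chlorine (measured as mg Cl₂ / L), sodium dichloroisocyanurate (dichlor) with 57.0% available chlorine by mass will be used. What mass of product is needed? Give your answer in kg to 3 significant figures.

Volume: 2090 m³ = 2,090,000 L.
Chlorine deficit: 5.1 − 0.1 = 5 ppm = 5 mg/L as Cl₂.
Cl₂ equivalent needed: 5 mg/L × 2,090,000 L = 10,450,000 mg = 10,450 g.
Product at 57.0% available chlorine: 10,450 / 0.57 = 18,330 g.

18.3 kg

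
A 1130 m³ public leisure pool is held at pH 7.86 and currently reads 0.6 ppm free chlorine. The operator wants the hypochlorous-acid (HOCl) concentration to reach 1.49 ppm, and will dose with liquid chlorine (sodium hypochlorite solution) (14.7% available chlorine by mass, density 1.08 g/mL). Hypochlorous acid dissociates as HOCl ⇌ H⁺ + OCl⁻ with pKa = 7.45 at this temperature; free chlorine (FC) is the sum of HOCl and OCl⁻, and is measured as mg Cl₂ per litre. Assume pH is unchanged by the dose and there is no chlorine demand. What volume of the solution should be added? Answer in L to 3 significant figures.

Volume: 1130 m³ = 1,130,000 L.
[OCl⁻]/[HOCl] = 10^(pH − pKa) = 10^(7.86 − 7.45) = 2.57; fraction as HOCl = 1/(1 + 2.57) = 0.2801.
Free chlorine required for 1.49 ppm HOCl: 1.49 / 0.2801 = 5.32 ppm.
FC to add: 5.32 − 0.6 = 4.72 mg/L as Cl₂.
Cl₂ equivalent: 4.72 mg/L × 1,130,000 L = 5333 g.
Product at 14.7% available Cl: 5333 / 0.147 = 36,280 g.
Volume: 36,280 g ÷ 1.08 g/mL = 33,590 mL.

33.6 L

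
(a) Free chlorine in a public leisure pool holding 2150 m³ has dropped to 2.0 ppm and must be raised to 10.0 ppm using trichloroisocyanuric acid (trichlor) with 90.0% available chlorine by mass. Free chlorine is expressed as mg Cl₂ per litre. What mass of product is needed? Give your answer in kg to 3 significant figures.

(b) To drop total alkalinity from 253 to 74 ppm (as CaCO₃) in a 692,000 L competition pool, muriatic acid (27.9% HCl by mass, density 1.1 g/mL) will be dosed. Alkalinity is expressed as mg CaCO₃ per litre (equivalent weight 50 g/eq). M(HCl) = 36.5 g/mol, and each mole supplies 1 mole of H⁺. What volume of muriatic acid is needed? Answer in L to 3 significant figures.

(a) 19.1 kg; (b) 295 L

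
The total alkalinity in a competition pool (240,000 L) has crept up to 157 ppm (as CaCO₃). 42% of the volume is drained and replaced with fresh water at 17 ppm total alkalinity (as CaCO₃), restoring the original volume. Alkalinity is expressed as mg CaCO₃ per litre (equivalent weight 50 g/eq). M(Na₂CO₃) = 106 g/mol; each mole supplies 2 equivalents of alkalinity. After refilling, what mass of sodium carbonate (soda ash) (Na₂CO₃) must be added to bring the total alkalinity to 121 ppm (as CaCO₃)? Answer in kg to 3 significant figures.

5.80 kg

After draining 42% and refilling: 157 × 0.58 + 17 × 0.42 = 98.2 ppm.
Deficit to target: 121 − 98.2 = 22.8 mg/L.
As CaCO₃: 22.8 mg/L × 240,000 L = 5472 g; ÷ 50 g/eq ÷ 2 = 54.72 mol Na₂CO₃.
Mass: 54.72 × 106 = 5800 g.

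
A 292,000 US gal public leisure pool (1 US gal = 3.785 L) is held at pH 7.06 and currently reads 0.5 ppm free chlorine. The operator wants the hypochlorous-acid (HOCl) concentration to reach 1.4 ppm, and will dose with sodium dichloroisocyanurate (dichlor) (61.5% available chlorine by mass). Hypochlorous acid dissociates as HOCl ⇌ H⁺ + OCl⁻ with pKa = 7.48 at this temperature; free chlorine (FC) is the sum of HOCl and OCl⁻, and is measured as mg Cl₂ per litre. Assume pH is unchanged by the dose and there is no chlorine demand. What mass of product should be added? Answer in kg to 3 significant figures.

Volume: 292,000 US gal × 3.785 L/gal = 1,105,220 L.
[OCl⁻]/[HOCl] = 10^(pH − pKa) = 10^(7.06 − 7.48) = 0.3802; fraction as HOCl = 1/(1 + 0.3802) = 0.7245.
Free chlorine required for 1.4 ppm HOCl: 1.4 / 0.7245 = 1.932 ppm.
FC to add: 1.932 − 0.5 = 1.432 mg/L as Cl₂.
Cl₂ equivalent: 1.432 mg/L × 1,105,220 L = 1583 g.
Product at 61.5% available Cl: 1583 / 0.615 = 2574 g.

2.57 kg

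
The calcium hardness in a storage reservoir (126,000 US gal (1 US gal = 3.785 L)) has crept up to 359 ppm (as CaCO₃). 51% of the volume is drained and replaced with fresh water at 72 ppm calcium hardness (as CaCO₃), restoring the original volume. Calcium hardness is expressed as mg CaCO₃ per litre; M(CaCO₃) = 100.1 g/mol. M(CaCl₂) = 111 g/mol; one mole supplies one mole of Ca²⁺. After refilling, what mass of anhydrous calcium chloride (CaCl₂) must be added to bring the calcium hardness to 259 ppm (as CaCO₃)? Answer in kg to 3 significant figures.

24.5 kg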